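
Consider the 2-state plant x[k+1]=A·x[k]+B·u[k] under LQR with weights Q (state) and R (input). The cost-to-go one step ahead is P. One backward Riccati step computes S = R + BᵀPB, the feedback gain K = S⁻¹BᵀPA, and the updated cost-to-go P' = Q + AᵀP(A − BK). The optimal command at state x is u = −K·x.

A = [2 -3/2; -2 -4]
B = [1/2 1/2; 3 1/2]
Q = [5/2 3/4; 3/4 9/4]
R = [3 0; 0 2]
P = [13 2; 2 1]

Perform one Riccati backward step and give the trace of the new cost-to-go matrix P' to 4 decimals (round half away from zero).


30.4440

BᵀP = [12.5000 4.0000; 7.5000 1.5000]
S = R + BᵀPB = [3 0; 0 2] + [18.2500 8.2500; 8.2500 4.5000] = [21.2500 8.2500; 8.2500 6.5000]
BᵀPA = [17.0000 -34.7500; 12.0000 -17.2500]
K = S⁻¹·BᵀPA = [0.1641 -1.1927; 1.6378 -1.1401]
A−BK = [1.0990 -0.3336; -3.3113 0.1481]
AᵀP(A−BK) = [17.5558 -7.0437; -7.0437 8.1383]
P' = Q + AᵀP(A−BK) = [20.0558 -6.2937; -6.2937 10.3883]
tr(P') = 30.4440


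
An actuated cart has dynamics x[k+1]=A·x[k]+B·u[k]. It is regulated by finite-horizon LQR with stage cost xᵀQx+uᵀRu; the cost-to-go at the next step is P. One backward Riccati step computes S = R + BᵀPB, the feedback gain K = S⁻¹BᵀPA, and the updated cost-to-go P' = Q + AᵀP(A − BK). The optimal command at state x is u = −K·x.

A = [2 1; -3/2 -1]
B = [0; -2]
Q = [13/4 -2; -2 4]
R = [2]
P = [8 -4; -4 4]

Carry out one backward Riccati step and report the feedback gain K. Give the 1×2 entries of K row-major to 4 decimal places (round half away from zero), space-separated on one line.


BᵀP = [8.0000 -8.0000]
S = R + BᵀPB = [2] + [16.0000] = [18.0000]
BᵀPA = [28.0000 16.0000]
K = S⁻¹·BᵀPA = [1.5556 0.8889]
A−BK = [2.0000 1.0000; 1.6111 0.7778]
AᵀP(A−BK) = [21.4444 11.1111; 11.1111 5.7778]
P' = Q + AᵀP(A−BK) = [24.6944 9.1111; 9.1111 9.7778]
tr(P') = 34.4722

1.5556 0.8889


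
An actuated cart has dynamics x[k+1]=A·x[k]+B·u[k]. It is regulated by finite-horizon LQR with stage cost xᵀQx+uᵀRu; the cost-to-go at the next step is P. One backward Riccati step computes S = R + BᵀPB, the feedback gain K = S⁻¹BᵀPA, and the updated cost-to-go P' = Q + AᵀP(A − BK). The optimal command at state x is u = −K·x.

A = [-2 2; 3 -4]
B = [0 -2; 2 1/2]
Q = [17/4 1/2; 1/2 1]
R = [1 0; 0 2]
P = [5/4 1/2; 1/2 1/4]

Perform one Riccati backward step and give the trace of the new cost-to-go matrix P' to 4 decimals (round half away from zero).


BᵀP = [1.0000 0.5000; -2.2500 -0.8750]
S = R + BᵀPB = [1 0; 0 2] + [1.0000 -1.7500; -1.7500 4.0625] = [2.0000 -1.7500; -1.7500 6.0625]
BᵀPA = [-0.5000 0.0000; 1.8750 -1.0000]
K = S⁻¹·BᵀPA = [0.0276 -0.1931; 0.3172 -0.2207]
A−BK = [-1.3655 1.5586; 2.7862 -3.5034]
AᵀP(A−BK) = [0.6690 -0.6828; -0.6828 0.7793]
P' = Q + AᵀP(A−BK) = [4.9190 -0.1828; -0.1828 1.7793]
tr(P') = 6.6983

6.6983


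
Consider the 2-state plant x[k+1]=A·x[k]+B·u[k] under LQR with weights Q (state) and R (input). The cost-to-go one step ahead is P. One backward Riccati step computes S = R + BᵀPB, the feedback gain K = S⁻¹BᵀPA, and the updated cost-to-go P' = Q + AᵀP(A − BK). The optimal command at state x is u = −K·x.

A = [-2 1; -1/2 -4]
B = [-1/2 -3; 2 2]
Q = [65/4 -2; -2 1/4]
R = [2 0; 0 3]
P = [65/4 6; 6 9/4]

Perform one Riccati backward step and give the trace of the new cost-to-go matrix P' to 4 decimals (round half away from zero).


BᵀP = [3.8750 1.5000; -36.7500 -13.5000]
S = R + BᵀPB = [2 0; 0 3] + [1.0625 -8.6250; -8.6250 83.2500] = [3.0625 -8.6250; -8.6250 86.2500]
BᵀPA = [-8.5000 -2.1250; 80.2500 17.2500]
K = S⁻¹·BᵀPA = [-0.2159 -0.1818; 0.9088 0.1818]
A−BK = [0.6186 1.4545; -1.8859 -4.0000]
AᵀP(A−BK) = [2.7926 0.8636; 0.8636 0.7273]
P' = Q + AᵀP(A−BK) = [19.0426 -1.1364; -1.1364 0.9773]
tr(P') = 20.0198

20.0198


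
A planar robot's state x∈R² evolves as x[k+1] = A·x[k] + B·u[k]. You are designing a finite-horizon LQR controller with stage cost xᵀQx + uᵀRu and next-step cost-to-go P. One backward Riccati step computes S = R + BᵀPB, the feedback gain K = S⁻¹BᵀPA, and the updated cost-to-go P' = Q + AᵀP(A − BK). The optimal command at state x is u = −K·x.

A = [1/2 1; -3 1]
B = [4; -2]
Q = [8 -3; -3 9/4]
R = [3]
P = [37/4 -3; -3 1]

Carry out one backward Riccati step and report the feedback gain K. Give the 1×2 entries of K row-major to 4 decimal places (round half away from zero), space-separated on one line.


0.3128 0.1429

BᵀP = [43.0000 -14.0000]
S = R + BᵀPB = [3] + [200.0000] = [203.0000]
BᵀPA = [63.5000 29.0000]
K = S⁻¹·BᵀPA = [0.3128 0.1429]
A−BK = [-0.7512 0.4286; -2.3744 1.2857]
AᵀP(A−BK) = [0.4492 0.0536; 0.0536 0.1071]
P' = Q + AᵀP(A−BK) = [8.4492 -2.9464; -2.9464 2.3571]
tr(P') = 10.8063


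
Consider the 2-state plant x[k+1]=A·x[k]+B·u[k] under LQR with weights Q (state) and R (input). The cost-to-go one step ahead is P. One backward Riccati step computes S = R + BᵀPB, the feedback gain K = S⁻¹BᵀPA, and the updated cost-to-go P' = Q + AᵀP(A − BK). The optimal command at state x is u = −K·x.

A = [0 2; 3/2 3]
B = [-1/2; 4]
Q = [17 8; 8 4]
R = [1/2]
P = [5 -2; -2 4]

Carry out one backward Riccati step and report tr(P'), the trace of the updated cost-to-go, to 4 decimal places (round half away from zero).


40.9797

BᵀP = [-10.5000 17.0000]
S = R + BᵀPB = [1/2] + [73.2500] = [73.7500]
BᵀPA = [25.5000 30.0000]
K = S⁻¹·BᵀPA = [0.3458 0.4068]
A−BK = [0.1729 2.2034; 0.1169 1.3729]
AᵀP(A−BK) = [0.1831 1.6271; 1.6271 19.7966]
P' = Q + AᵀP(A−BK) = [17.1831 9.6271; 9.6271 23.7966]
tr(P') = 40.9797


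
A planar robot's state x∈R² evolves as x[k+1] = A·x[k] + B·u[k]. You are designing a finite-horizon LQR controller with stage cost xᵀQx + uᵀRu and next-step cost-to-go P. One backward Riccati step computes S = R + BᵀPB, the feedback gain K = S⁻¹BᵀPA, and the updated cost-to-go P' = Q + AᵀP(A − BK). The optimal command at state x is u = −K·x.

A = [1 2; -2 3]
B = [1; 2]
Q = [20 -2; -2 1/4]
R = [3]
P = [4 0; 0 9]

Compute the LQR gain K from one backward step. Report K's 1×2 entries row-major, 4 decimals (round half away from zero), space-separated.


BᵀP = [4.0000 18.0000]
S = R + BᵀPB = [3] + [40.0000] = [43.0000]
BᵀPA = [-32.0000 62.0000]
K = S⁻¹·BᵀPA = [-0.7442 1.4419]
A−BK = [1.7442 0.5581; -0.5116 0.1163]
AᵀP(A−BK) = [16.1860 0.1395; 0.1395 7.6047]
P' = Q + AᵀP(A−BK) = [36.1860 -1.8605; -1.8605 7.8547]
tr(P') = 44.0407

-0.7442 1.4419


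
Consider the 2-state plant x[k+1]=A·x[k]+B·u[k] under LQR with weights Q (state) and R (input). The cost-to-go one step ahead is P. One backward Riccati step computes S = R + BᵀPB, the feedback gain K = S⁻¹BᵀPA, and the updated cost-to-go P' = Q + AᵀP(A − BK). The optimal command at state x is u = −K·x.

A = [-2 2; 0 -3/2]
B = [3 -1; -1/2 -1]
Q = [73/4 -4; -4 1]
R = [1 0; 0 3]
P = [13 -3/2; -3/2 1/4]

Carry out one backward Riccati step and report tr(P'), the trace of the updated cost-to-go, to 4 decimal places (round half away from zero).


20.2667

BᵀP = [39.7500 -4.6250; -11.5000 1.2500]
S = R + BᵀPB = [1 0; 0 3] + [121.5625 -35.1250; -35.1250 10.2500] = [122.5625 -35.1250; -35.1250 13.2500]
BᵀPA = [-79.5000 86.4375; 23.0000 -24.8750]
K = S⁻¹·BᵀPA = [-0.6292 0.6960; 0.0679 -0.0324]
A−BK = [-0.0445 -0.1203; -0.2467 -1.1844]
AᵀP(A−BK) = [0.4177 -0.4254; -0.4254 0.5989]
P' = Q + AᵀP(A−BK) = [18.6677 -4.4254; -4.4254 1.5989]
tr(P') = 20.2667


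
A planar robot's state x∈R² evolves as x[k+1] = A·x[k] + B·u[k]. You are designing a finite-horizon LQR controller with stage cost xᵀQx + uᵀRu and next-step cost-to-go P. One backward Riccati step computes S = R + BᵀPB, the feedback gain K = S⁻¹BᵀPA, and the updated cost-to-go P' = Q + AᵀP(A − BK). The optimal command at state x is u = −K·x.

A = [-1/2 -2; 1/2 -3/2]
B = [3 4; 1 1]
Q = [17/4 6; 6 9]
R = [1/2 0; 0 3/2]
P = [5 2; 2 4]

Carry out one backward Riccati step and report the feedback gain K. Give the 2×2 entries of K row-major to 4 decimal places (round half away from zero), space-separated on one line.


0.2196 -0.8689 -0.2180 0.0569

BᵀP = [17.0000 10.0000; 22.0000 12.0000]
S = R + BᵀPB = [1/2 0; 0 3/2] + [61.0000 78.0000; 78.0000 100.0000] = [61.5000 78.0000; 78.0000 101.5000]
BᵀPA = [-3.5000 -49.0000; -5.0000 -62.0000]
K = S⁻¹·BᵀPA = [0.2196 -0.8689; -0.2180 0.0569]
A−BK = [-0.2867 0.3791; 0.4984 -0.6880]
AᵀP(A−BK) = [0.9285 -1.2567; -1.2567 1.9510]
P' = Q + AᵀP(A−BK) = [5.1785 4.7433; 4.7433 10.9510]
tr(P') = 16.1295


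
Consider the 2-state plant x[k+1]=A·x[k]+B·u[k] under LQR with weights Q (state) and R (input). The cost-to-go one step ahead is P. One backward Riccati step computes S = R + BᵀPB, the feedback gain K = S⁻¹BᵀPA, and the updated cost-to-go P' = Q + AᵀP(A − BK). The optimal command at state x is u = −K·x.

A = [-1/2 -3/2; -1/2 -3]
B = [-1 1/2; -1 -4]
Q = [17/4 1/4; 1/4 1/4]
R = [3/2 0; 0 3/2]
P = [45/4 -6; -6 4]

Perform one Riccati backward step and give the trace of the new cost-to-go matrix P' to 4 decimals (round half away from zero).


7.1916

BᵀP = [-5.2500 2.0000; 29.6250 -19.0000]
S = R + BᵀPB = [3/2 0; 0 3/2] + [3.2500 -10.6250; -10.6250 90.8125] = [4.7500 -10.6250; -10.6250 92.3125]
BᵀPA = [1.6250 1.8750; -5.3125 12.5625]
K = S⁻¹·BᵀPA = [0.2874 0.9415; -0.0245 0.2445]
A−BK = [-0.2004 -0.6807; -0.3105 -1.0806]
AᵀP(A−BK) = [0.2155 0.7062; 0.7062 2.4761]
P' = Q + AᵀP(A−BK) = [4.4655 0.9562; 0.9562 2.7261]
tr(P') = 7.1916


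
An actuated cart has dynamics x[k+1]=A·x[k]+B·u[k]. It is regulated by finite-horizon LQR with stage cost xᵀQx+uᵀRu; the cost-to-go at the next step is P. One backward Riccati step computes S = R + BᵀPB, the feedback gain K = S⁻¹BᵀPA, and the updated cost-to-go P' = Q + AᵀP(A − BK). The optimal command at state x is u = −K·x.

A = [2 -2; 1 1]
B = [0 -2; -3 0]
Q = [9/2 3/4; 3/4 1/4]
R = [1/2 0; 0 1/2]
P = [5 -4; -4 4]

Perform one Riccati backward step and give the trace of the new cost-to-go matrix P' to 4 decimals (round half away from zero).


5.7485

BᵀP = [12.0000 -12.0000; -10.0000 8.0000]
S = R + BᵀPB = [1/2 0; 0 1/2] + [36.0000 -24.0000; -24.0000 20.0000] = [36.5000 -24.0000; -24.0000 20.5000]
BᵀPA = [12.0000 -36.0000; -12.0000 28.0000]
K = S⁻¹·BᵀPA = [-0.2438 -0.3832; -0.8708 0.9173]
A−BK = [0.2583 -0.1655; 0.2685 -0.1495]
AᵀP(A−BK) = [0.4761 -0.3948; -0.3948 0.5225]
P' = Q + AᵀP(A−BK) = [4.9761 0.3552; 0.3552 0.7725]
tr(P') = 5.7485


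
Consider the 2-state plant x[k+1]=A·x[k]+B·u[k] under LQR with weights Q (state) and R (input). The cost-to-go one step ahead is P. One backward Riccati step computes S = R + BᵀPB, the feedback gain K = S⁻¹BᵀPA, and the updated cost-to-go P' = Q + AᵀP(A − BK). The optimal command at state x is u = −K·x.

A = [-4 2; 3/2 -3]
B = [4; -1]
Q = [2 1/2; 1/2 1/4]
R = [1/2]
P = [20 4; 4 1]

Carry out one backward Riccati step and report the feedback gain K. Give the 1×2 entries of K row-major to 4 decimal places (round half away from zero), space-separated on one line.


-0.9724 0.3696

BᵀP = [76.0000 15.0000]
S = R + BᵀPB = [1/2] + [289.0000] = [289.5000]
BᵀPA = [-281.5000 107.0000]
K = S⁻¹·BᵀPA = [-0.9724 0.3696]
A−BK = [-0.1105 0.5216; 0.5276 -2.6304]
AᵀP(A−BK) = [0.5289 -0.4568; -0.4568 1.4525]
P' = Q + AᵀP(A−BK) = [2.5289 0.0432; 0.0432 1.7025]
tr(P') = 4.2314


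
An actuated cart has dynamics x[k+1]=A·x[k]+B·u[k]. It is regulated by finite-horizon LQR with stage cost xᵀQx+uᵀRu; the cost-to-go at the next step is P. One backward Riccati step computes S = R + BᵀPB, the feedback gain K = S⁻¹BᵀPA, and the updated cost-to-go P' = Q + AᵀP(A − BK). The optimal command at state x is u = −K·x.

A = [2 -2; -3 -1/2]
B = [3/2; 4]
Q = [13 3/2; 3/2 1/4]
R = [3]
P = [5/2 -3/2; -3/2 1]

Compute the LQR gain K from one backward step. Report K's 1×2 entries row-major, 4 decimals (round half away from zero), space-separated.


-1.4717 0.5472

BᵀP = [-2.2500 1.7500]
S = R + BᵀPB = [3] + [3.6250] = [6.6250]
BᵀPA = [-9.7500 3.6250]
K = S⁻¹·BᵀPA = [-1.4717 0.5472]
A−BK = [4.2075 -2.8208; 2.8868 -2.6887]
AᵀP(A−BK) = [22.6509 -10.6651; -10.6651 5.2665]
P' = Q + AᵀP(A−BK) = [35.6509 -9.1651; -9.1651 5.5165]
tr(P') = 41.1675


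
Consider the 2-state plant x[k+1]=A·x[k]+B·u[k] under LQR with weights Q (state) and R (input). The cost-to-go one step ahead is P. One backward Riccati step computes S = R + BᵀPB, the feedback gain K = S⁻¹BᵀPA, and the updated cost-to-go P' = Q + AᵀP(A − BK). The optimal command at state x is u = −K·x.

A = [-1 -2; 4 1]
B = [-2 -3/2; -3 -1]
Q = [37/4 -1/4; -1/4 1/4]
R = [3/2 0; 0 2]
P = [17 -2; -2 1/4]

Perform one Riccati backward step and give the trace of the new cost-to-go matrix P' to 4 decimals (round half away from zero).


BᵀP = [-28.0000 3.2500; -23.5000 2.7500]
S = R + BᵀPB = [3/2 0; 0 2] + [46.2500 38.7500; 38.7500 32.5000] = [47.7500 38.7500; 38.7500 34.5000]
BᵀPA = [41.0000 59.2500; 34.5000 49.7500]
K = S⁻¹·BᵀPA = [0.5324 0.7977; 0.4021 0.5461]
A−BK = [0.6678 0.4145; 5.9991 3.9391]
AᵀP(A−BK) = [1.3022 1.4552; 1.4552 1.8198]
P' = Q + AᵀP(A−BK) = [10.5522 1.2052; 1.2052 2.0698]
tr(P') = 12.6219

12.6219


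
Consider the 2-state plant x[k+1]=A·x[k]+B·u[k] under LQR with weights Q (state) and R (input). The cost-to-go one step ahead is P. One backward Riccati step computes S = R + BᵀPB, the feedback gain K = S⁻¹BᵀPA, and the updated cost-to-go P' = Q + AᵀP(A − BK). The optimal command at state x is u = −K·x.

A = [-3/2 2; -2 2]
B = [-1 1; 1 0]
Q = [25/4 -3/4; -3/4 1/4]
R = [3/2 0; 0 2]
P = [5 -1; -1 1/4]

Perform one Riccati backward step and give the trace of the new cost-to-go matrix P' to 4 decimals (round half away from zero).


BᵀP = [-6.0000 1.2500; 5.0000 -1.0000]
S = R + BᵀPB = [3/2 0; 0 2] + [7.2500 -6.0000; -6.0000 5.0000] = [8.7500 -6.0000; -6.0000 7.0000]
BᵀPA = [6.5000 -9.5000; -5.5000 8.0000]
K = S⁻¹·BᵀPA = [0.4950 -0.7327; -0.3614 0.5149]
A−BK = [-0.6436 0.7525; -2.4950 2.7327]
AᵀP(A−BK) = [1.0446 -1.4059; -1.4059 1.9208]
P' = Q + AᵀP(A−BK) = [7.2946 -2.1559; -2.1559 2.1708]
tr(P') = 9.4653

9.4653


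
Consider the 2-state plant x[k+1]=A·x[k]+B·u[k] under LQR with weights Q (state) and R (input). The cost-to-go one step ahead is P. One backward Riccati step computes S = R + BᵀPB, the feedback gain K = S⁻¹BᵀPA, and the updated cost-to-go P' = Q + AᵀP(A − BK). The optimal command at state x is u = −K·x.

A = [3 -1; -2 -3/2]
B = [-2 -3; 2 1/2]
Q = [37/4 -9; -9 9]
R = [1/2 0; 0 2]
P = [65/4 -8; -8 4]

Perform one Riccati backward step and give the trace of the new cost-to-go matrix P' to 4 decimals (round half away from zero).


19.0969

BᵀP = [-48.5000 24.0000; -52.7500 26.0000]
S = R + BᵀPB = [1/2 0; 0 2] + [145.0000 157.5000; 157.5000 171.2500] = [145.5000 157.5000; 157.5000 173.2500]
BᵀPA = [-193.5000 12.5000; -210.2500 13.7500]
K = S⁻¹·BᵀPA = [-1.0196 0.0000; -0.2866 0.0794]
A−BK = [0.1008 -0.7619; 0.1825 -1.5397]
AᵀP(A−BK) = [0.6881 -0.0635; -0.0635 0.1587]
P' = Q + AᵀP(A−BK) = [9.9381 -9.0635; -9.0635 9.1587]
tr(P') = 19.0969


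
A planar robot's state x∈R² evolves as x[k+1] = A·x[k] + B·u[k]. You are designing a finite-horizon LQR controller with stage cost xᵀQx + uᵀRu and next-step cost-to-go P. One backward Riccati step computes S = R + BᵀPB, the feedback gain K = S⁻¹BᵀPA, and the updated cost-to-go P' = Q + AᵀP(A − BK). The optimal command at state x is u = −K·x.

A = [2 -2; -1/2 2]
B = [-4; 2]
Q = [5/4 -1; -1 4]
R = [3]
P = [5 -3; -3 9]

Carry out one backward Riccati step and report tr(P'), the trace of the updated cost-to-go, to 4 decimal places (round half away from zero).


BᵀP = [-26.0000 30.0000]
S = R + BᵀPB = [3] + [164.0000] = [167.0000]
BᵀPA = [-67.0000 112.0000]
K = S⁻¹·BᵀPA = [-0.4012 0.6707]
A−BK = [0.3952 0.6826; 0.3024 0.6587]
AᵀP(A−BK) = [1.3698 0.9341; 0.9341 4.8862]
P' = Q + AᵀP(A−BK) = [2.6198 -0.0659; -0.0659 8.8862]
tr(P') = 11.5060

11.5060


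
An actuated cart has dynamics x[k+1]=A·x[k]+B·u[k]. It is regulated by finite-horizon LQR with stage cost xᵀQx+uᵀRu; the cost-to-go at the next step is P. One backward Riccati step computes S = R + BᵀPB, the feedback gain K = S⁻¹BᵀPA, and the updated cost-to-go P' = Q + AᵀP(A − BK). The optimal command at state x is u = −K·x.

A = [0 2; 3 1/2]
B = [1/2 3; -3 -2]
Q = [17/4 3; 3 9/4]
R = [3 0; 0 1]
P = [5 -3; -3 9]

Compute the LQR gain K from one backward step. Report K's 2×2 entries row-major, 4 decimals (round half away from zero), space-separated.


BᵀP = [11.5000 -28.5000; 21.0000 -27.0000]
S = R + BᵀPB = [3 0; 0 1] + [91.2500 91.5000; 91.5000 117.0000] = [94.2500 91.5000; 91.5000 118.0000]
BᵀPA = [-85.5000 8.7500; -81.0000 28.5000]
K = S⁻¹·BᵀPA = [-0.9739 -0.5730; 0.0687 0.6858]
A−BK = [0.2807 0.2290; 0.2158 0.1527]
AᵀP(A−BK) = [3.2998 2.0624; 2.0624 1.7176]
P' = Q + AᵀP(A−BK) = [7.5498 5.0624; 5.0624 3.9676]
tr(P') = 11.5174

-0.9739 -0.5730 0.0687 0.6858


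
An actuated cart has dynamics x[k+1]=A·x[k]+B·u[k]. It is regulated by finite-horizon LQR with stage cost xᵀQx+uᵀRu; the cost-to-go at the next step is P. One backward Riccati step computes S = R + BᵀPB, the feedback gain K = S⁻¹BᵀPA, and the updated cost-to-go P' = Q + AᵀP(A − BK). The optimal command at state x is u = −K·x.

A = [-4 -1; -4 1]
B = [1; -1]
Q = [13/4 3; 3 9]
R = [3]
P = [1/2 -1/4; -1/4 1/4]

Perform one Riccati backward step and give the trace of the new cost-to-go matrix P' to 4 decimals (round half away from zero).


16.8971

BᵀP = [0.7500 -0.5000]
S = R + BᵀPB = [3] + [1.2500] = [4.2500]
BᵀPA = [-1.0000 -1.2500]
K = S⁻¹·BᵀPA = [-0.2353 -0.2941]
A−BK = [-3.7647 -0.7059; -4.2353 0.7059]
AᵀP(A−BK) = [3.7647 0.7059; 0.7059 0.8824]
P' = Q + AᵀP(A−BK) = [7.0147 3.7059; 3.7059 9.8824]
tr(P') = 16.8971


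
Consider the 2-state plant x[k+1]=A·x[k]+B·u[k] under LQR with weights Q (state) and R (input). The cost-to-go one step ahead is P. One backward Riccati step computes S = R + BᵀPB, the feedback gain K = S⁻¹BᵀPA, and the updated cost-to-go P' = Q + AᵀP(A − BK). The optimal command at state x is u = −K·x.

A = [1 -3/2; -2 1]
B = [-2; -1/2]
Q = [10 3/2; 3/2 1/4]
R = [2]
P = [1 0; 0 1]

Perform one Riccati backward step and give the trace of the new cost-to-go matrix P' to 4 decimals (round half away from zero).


BᵀP = [-2.0000 -0.5000]
S = R + BᵀPB = [2] + [4.2500] = [6.2500]
BᵀPA = [-1.0000 2.5000]
K = S⁻¹·BᵀPA = [-0.1600 0.4000]
A−BK = [0.6800 -0.7000; -2.0800 1.2000]
AᵀP(A−BK) = [4.8400 -3.1000; -3.1000 2.2500]
P' = Q + AᵀP(A−BK) = [14.8400 -1.6000; -1.6000 2.5000]
tr(P') = 17.3400

17.3400


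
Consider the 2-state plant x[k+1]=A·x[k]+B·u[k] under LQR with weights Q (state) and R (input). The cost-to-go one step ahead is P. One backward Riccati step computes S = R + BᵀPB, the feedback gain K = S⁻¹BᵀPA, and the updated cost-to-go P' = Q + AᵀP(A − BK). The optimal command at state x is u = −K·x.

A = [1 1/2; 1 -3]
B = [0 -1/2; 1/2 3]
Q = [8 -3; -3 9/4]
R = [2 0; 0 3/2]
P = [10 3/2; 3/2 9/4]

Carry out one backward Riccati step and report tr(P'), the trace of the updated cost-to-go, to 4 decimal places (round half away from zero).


24.8168

BᵀP = [0.7500 1.1250; -0.5000 6.0000]
S = R + BᵀPB = [2 0; 0 3/2] + [0.5625 3.0000; 3.0000 18.2500] = [2.5625 3.0000; 3.0000 19.7500]
BᵀPA = [1.8750 -3.0000; 5.5000 -18.2500]
K = S⁻¹·BᵀPA = [0.4934 -0.1081; 0.2035 -0.9076]
A−BK = [1.1018 0.0462; 0.1427 -0.2231]
AᵀP(A−BK) = [13.2054 -0.3053; -0.3053 1.3614]
P' = Q + AᵀP(A−BK) = [21.2054 -3.3053; -3.3053 3.6114]
tr(P') = 24.8168


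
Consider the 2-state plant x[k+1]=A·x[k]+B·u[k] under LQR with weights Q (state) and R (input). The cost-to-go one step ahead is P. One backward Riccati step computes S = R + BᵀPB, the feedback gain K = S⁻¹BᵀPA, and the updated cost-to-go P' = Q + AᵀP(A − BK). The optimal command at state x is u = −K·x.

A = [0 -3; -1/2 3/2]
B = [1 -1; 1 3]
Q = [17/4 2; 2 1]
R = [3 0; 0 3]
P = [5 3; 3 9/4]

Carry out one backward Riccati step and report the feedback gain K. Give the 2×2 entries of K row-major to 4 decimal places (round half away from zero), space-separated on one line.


-0.1162 -1.0880 -0.0951 0.2007

BᵀP = [8.0000 5.2500; 4.0000 3.7500]
S = R + BᵀPB = [3 0; 0 3] + [13.2500 7.7500; 7.7500 7.2500] = [16.2500 7.7500; 7.7500 10.2500]
BᵀPA = [-2.6250 -16.1250; -1.8750 -6.3750]
K = S⁻¹·BᵀPA = [-0.1162 -1.0880; -0.0951 0.2007]
A−BK = [0.0211 -1.7113; -0.0986 1.9859]
AᵀP(A−BK) = [0.0792 0.3327; 0.3327 6.7975]
P' = Q + AᵀP(A−BK) = [4.3292 2.3327; 2.3327 7.7975]
tr(P') = 12.1268


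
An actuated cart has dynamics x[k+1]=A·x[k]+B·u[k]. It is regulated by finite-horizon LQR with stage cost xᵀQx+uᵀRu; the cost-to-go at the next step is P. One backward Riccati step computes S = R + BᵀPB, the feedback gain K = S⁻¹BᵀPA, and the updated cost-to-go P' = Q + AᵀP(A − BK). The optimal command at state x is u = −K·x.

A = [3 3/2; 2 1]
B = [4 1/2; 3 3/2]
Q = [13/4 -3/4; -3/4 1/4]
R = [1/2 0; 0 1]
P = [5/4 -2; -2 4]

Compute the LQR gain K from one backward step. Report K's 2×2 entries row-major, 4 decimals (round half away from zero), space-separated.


BᵀP = [-1.0000 4.0000; -2.3750 5.0000]
S = R + BᵀPB = [1/2 0; 0 1] + [8.0000 5.5000; 5.5000 6.3125] = [8.5000 5.5000; 5.5000 7.3125]
BᵀPA = [5.0000 2.5000; 2.8750 1.4375]
K = S⁻¹·BᵀPA = [0.6503 0.3252; -0.0960 -0.0480]
A−BK = [0.4466 0.2233; 0.1929 0.0965]
AᵀP(A−BK) = [0.2742 0.1371; 0.1371 0.0686]
P' = Q + AᵀP(A−BK) = [3.5242 -0.6129; -0.6129 0.3186]
tr(P') = 3.8428

0.6503 0.3252 -0.0960 -0.0480


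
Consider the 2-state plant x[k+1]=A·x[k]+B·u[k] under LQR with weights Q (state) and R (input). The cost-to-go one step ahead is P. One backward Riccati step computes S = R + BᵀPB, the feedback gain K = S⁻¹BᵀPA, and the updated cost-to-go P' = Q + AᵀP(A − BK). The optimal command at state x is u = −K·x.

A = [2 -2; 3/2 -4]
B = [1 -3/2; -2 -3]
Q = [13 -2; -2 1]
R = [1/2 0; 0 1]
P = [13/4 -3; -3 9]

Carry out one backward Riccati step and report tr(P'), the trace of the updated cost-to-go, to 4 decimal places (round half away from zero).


BᵀP = [9.2500 -21.0000; 4.1250 -22.5000]
S = R + BᵀPB = [1/2 0; 0 1] + [51.2500 49.1250; 49.1250 61.3125] = [51.7500 49.1250; 49.1250 62.3125]
BᵀPA = [-13.0000 65.5000; -25.5000 81.7500]
K = S⁻¹·BᵀPA = [0.5455 0.0807; -0.8393 1.2483]
A−BK = [0.1956 -0.2083; 0.0732 -0.0937]
AᵀP(A−BK) = [0.9398 -1.1190; -1.1190 1.6644]
P' = Q + AᵀP(A−BK) = [13.9398 -3.1190; -3.1190 2.6644]
tr(P') = 16.6042

16.6042


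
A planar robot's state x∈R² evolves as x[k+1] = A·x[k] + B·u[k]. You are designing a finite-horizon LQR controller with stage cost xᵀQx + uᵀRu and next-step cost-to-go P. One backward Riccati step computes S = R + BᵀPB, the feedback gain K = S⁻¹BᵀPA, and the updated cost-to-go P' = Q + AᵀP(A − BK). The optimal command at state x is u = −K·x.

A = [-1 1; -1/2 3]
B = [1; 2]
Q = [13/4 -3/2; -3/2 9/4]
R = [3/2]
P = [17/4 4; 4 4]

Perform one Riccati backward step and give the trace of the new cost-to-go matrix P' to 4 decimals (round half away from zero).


BᵀP = [12.2500 12.0000]
S = R + BᵀPB = [3/2] + [36.2500] = [37.7500]
BᵀPA = [-18.2500 48.2500]
K = S⁻¹·BᵀPA = [-0.4834 1.2781]
A−BK = [-0.5166 -0.2781; 0.4669 0.4437]
AᵀP(A−BK) = [0.4272 -0.9238; -0.9238 2.5795]
P' = Q + AᵀP(A−BK) = [3.6772 -2.4238; -2.4238 4.8295]
tr(P') = 8.5066

8.5066


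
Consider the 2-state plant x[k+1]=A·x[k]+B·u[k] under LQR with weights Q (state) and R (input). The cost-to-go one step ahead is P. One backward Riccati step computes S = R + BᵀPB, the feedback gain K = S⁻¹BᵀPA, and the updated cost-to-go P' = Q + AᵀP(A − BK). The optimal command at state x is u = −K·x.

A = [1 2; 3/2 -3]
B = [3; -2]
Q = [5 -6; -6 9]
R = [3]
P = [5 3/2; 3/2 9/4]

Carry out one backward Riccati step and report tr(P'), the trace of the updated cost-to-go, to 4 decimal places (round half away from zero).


BᵀP = [12.0000 0.0000]
S = R + BᵀPB = [3] + [36.0000] = [39.0000]
BᵀPA = [12.0000 24.0000]
K = S⁻¹·BᵀPA = [0.3077 0.6154]
A−BK = [0.0769 0.1538; 2.1154 -1.7692]
AᵀP(A−BK) = [10.8702 -7.5096; -7.5096 7.4808]
P' = Q + AᵀP(A−BK) = [15.8702 -13.5096; -13.5096 16.4808]
tr(P') = 32.3510

32.3510


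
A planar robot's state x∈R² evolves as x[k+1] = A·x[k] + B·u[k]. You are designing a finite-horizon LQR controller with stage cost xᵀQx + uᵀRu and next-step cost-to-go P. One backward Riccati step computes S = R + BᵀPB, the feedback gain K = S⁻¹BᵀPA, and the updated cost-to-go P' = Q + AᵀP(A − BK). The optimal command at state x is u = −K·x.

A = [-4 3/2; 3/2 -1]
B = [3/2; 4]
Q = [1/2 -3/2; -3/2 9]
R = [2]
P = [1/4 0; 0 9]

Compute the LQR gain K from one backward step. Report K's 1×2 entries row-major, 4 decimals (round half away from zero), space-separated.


0.3582 -0.2418

BᵀP = [0.3750 36.0000]
S = R + BᵀPB = [2] + [144.5625] = [146.5625]
BᵀPA = [52.5000 -35.4375]
K = S⁻¹·BᵀPA = [0.3582 -0.2418]
A−BK = [-4.5373 1.8627; 0.0672 -0.0328]
AᵀP(A−BK) = [5.4440 -2.3060; -2.3060 0.9940]
P' = Q + AᵀP(A−BK) = [5.9440 -3.8060; -3.8060 9.9940]
tr(P') = 15.9381


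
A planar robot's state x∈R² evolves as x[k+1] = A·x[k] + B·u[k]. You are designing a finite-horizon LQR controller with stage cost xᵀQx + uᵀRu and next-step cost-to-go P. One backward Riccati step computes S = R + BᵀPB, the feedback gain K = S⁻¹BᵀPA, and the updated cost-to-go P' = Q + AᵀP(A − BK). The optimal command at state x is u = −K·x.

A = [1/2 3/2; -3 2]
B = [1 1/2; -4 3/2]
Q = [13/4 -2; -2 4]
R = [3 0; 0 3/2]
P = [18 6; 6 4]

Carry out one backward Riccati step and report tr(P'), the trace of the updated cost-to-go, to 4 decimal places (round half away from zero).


15.6596

BᵀP = [-6.0000 -10.0000; 18.0000 9.0000]
S = R + BᵀPB = [3 0; 0 3/2] + [34.0000 -18.0000; -18.0000 22.5000] = [37.0000 -18.0000; -18.0000 24.0000]
BᵀPA = [27.0000 -29.0000; -18.0000 45.0000]
K = S⁻¹·BᵀPA = [0.5745 0.2021; -0.3191 2.0266]
A−BK = [0.0851 0.2846; -0.2234 -0.2314]
AᵀP(A−BK) = [1.2447 -0.4787; -0.4787 7.1649]
P' = Q + AᵀP(A−BK) = [4.4947 -2.4787; -2.4787 11.1649]
tr(P') = 15.6596


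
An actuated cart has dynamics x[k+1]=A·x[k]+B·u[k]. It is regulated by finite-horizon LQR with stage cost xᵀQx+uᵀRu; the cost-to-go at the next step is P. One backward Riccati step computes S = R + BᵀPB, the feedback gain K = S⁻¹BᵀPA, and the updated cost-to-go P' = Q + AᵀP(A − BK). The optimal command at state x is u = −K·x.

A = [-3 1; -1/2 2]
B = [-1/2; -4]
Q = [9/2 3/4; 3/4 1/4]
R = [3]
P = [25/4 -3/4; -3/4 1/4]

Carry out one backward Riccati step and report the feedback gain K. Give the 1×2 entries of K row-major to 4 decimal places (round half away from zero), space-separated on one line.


0.1236 -0.2472

BᵀP = [-0.1250 -0.6250]
S = R + BᵀPB = [3] + [2.5625] = [5.5625]
BᵀPA = [0.6875 -1.3750]
K = S⁻¹·BᵀPA = [0.1236 -0.2472]
A−BK = [-2.9382 0.8764; -0.0056 1.0112]
AᵀP(A−BK) = [53.9775 -13.9551; -13.9551 3.9101]
P' = Q + AᵀP(A−BK) = [58.4775 -13.2051; -13.2051 4.1601]
tr(P') = 62.6376


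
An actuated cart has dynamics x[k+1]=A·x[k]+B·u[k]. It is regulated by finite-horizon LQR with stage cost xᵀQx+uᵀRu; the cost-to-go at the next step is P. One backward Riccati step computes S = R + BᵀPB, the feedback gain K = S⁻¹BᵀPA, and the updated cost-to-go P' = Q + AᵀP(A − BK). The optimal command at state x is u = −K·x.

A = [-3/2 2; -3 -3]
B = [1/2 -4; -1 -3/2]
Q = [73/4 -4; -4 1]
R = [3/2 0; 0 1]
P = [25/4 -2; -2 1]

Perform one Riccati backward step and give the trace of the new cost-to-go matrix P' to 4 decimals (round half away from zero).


BᵀP = [5.1250 -2.0000; -22.0000 6.5000]
S = R + BᵀPB = [3/2 0; 0 1] + [4.5625 -17.5000; -17.5000 78.2500] = [6.0625 -17.5000; -17.5000 79.2500]
BᵀPA = [-1.6875 16.2500; 13.5000 -63.5000]
K = S⁻¹·BᵀPA = [0.5885 1.0135; 0.3003 -0.5775]
A−BK = [-0.5931 -0.8166; -1.9611 -2.8526]
AᵀP(A−BK) = [2.0016 2.7559; 2.7559 4.8618]
P' = Q + AᵀP(A−BK) = [20.2516 -1.2441; -1.2441 5.8618]
tr(P') = 26.1134

26.1134


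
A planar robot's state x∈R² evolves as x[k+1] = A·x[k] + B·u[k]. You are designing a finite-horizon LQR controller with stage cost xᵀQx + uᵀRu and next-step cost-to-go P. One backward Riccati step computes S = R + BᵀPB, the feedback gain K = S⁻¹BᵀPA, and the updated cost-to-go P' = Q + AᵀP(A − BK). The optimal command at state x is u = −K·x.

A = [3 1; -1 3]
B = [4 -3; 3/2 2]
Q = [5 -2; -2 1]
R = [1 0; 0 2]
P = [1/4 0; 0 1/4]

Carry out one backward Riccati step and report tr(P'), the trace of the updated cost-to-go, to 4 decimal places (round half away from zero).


BᵀP = [1.0000 0.3750; -0.7500 0.5000]
S = R + BᵀPB = [1 0; 0 2] + [4.5625 -2.2500; -2.2500 3.2500] = [5.5625 -2.2500; -2.2500 5.2500]
BᵀPA = [2.6250 2.1250; -2.7500 0.7500]
K = S⁻¹·BᵀPA = [0.3146 0.5320; -0.3890 0.3709]
A−BK = [0.5748 -0.0155; -0.6939 1.4602]
AᵀP(A−BK) = [0.6045 -0.3767; -0.3767 1.0913]
P' = Q + AᵀP(A−BK) = [5.6045 -2.3767; -2.3767 2.0913]
tr(P') = 7.6958

7.6958


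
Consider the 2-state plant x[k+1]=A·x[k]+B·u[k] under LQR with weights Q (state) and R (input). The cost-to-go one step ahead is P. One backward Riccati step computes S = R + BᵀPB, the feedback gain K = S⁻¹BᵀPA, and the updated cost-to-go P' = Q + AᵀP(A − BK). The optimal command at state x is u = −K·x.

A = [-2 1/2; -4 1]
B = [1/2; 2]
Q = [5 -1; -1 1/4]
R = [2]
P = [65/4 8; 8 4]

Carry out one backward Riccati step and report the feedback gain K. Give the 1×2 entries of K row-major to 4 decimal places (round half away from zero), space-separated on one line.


-2.5287 0.6322

BᵀP = [24.1250 12.0000]
S = R + BᵀPB = [2] + [36.0625] = [38.0625]
BᵀPA = [-96.2500 24.0625]
K = S⁻¹·BᵀPA = [-2.5287 0.6322]
A−BK = [-0.7356 0.1839; 1.0575 -0.2644]
AᵀP(A−BK) = [13.6092 -3.4023; -3.4023 0.8506]
P' = Q + AᵀP(A−BK) = [18.6092 -4.4023; -4.4023 1.1006]
tr(P') = 19.7098


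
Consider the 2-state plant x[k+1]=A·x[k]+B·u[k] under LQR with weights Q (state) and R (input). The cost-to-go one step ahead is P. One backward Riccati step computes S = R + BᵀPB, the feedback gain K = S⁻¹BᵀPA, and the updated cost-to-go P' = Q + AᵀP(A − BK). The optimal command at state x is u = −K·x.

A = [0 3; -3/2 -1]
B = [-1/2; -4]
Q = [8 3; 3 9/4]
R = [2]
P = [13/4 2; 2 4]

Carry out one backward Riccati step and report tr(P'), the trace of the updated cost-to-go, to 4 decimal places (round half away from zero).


BᵀP = [-9.6250 -17.0000]
S = R + BᵀPB = [2] + [72.8125] = [74.8125]
BᵀPA = [25.5000 -11.8750]
K = S⁻¹·BᵀPA = [0.3409 -0.1587]
A−BK = [0.1704 2.9206; -0.1366 -1.6349]
AᵀP(A−BK) = [0.3083 1.0476; 1.0476 19.3651]
P' = Q + AᵀP(A−BK) = [8.3083 4.0476; 4.0476 21.6151]
tr(P') = 29.9234

29.9234


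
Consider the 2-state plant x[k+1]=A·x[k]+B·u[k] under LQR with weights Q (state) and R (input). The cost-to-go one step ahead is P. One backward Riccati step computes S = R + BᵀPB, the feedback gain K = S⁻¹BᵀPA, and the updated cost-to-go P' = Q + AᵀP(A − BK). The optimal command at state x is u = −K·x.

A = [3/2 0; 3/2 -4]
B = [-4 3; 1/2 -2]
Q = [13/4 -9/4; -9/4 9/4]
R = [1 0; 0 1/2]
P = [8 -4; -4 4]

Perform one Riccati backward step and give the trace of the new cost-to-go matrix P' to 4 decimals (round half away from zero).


11.8876

BᵀP = [-34.0000 18.0000; 32.0000 -20.0000]
S = R + BᵀPB = [1 0; 0 1/2] + [145.0000 -138.0000; -138.0000 136.0000] = [146.0000 -138.0000; -138.0000 136.5000]
BᵀPA = [-24.0000 -72.0000; 18.0000 80.0000]
K = S⁻¹·BᵀPA = [-0.8949 1.3695; -0.7729 1.9706]
A−BK = [0.2390 -0.4339; 0.4017 -0.7435]
AᵀP(A−BK) = [1.4339 -2.6034; -2.6034 4.9537]
P' = Q + AᵀP(A−BK) = [4.6839 -4.8534; -4.8534 7.2037]
tr(P') = 11.8876


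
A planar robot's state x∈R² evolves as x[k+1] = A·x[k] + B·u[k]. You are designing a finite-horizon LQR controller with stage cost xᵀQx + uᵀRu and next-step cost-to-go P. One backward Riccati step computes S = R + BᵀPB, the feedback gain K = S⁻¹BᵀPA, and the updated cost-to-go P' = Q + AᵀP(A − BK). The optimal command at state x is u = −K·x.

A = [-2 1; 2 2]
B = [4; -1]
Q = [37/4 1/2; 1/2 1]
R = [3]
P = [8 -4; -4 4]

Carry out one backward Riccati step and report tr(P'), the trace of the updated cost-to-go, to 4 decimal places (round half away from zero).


BᵀP = [36.0000 -20.0000]
S = R + BᵀPB = [3] + [164.0000] = [167.0000]
BᵀPA = [-112.0000 -4.0000]
K = S⁻¹·BᵀPA = [-0.6707 -0.0240]
A−BK = [0.6826 1.0958; 1.3293 1.9760]
AᵀP(A−BK) = [4.8862 5.3174; 5.3174 7.9042]
P' = Q + AᵀP(A−BK) = [14.1362 5.8174; 5.8174 8.9042]
tr(P') = 23.0404

23.0404


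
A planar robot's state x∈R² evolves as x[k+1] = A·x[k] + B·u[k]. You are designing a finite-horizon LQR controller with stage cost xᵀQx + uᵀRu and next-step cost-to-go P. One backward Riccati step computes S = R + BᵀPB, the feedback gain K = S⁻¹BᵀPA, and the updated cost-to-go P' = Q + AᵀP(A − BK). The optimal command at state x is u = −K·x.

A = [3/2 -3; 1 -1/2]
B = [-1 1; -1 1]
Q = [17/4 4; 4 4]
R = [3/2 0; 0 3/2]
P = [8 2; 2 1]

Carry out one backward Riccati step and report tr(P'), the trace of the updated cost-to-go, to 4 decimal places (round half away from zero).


15.7727

BᵀP = [-10.0000 -3.0000; 10.0000 3.0000]
S = R + BᵀPB = [3/2 0; 0 3/2] + [13.0000 -13.0000; -13.0000 13.0000] = [14.5000 -13.0000; -13.0000 14.5000]
BᵀPA = [-18.0000 31.5000; 18.0000 -31.5000]
K = S⁻¹·BᵀPA = [-0.6545 1.1455; 0.6545 -1.1455]
A−BK = [0.1909 -0.7091; -0.3091 1.7909]
AᵀP(A−BK) = [1.4364 -2.7636; -2.7636 6.0864]
P' = Q + AᵀP(A−BK) = [5.6864 1.2364; 1.2364 10.0864]
tr(P') = 15.7727


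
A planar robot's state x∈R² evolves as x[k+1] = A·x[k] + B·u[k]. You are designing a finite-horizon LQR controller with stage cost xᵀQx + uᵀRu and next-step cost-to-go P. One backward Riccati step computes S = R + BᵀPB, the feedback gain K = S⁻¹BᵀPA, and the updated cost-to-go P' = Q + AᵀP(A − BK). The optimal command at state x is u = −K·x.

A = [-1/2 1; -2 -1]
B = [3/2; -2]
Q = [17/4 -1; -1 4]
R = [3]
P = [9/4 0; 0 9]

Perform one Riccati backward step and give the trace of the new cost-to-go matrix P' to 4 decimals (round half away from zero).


BᵀP = [3.3750 -18.0000]
S = R + BᵀPB = [3] + [41.0625] = [44.0625]
BᵀPA = [34.3125 21.3750]
K = S⁻¹·BᵀPA = [0.7787 0.4851]
A−BK = [-1.6681 0.2723; -0.4426 -0.0298]
AᵀP(A−BK) = [9.8426 0.2298; 0.2298 0.8809]
P' = Q + AᵀP(A−BK) = [14.0926 -0.7702; -0.7702 4.8809]
tr(P') = 18.9734

18.9734


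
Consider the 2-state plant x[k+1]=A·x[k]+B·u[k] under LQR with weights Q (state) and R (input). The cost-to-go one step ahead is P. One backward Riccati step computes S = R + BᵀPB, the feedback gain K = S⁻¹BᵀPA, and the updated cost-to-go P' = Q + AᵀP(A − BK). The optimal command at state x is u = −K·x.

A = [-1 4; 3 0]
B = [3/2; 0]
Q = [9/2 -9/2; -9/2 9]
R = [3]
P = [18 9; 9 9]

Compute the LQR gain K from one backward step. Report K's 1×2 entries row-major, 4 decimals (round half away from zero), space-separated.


0.3103 2.4828

BᵀP = [27.0000 13.5000]
S = R + BᵀPB = [3] + [40.5000] = [43.5000]
BᵀPA = [13.5000 108.0000]
K = S⁻¹·BᵀPA = [0.3103 2.4828]
A−BK = [-1.4655 0.2759; 3.0000 0.0000]
AᵀP(A−BK) = [40.8103 2.4828; 2.4828 19.8621]
P' = Q + AᵀP(A−BK) = [45.3103 -2.0172; -2.0172 28.8621]
tr(P') = 74.1724


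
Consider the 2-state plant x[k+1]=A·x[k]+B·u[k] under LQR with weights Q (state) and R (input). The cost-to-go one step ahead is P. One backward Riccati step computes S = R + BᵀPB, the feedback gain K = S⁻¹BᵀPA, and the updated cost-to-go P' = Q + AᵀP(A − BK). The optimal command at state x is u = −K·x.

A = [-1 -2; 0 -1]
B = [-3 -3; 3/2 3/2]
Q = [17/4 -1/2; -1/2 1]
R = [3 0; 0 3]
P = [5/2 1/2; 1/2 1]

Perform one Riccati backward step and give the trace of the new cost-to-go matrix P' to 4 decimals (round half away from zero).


10.2759

BᵀP = [-6.7500 0.0000; -6.7500 0.0000]
S = R + BᵀPB = [3 0; 0 3] + [20.2500 20.2500; 20.2500 20.2500] = [23.2500 20.2500; 20.2500 23.2500]
BᵀPA = [6.7500 13.5000; 6.7500 13.5000]
K = S⁻¹·BᵀPA = [0.1552 0.3103; 0.1552 0.3103]
A−BK = [-0.0690 -0.1379; -0.4655 -1.9310]
AᵀP(A−BK) = [0.4052 1.3103; 1.3103 4.6207]
P' = Q + AᵀP(A−BK) = [4.6552 0.8103; 0.8103 5.6207]
tr(P') = 10.2759


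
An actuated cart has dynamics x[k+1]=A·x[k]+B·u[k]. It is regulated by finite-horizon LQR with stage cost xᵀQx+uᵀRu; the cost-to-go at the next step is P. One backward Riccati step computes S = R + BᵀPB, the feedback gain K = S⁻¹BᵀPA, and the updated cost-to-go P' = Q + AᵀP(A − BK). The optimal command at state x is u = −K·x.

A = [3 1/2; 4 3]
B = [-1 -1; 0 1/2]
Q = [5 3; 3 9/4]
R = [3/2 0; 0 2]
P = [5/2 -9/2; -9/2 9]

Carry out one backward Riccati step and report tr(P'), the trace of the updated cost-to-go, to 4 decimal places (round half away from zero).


35.3332

BᵀP = [-2.5000 4.5000; -4.7500 9.0000]
S = R + BᵀPB = [3/2 0; 0 2] + [2.5000 4.7500; 4.7500 9.2500] = [4.0000 4.7500; 4.7500 11.2500]
BᵀPA = [10.5000 12.2500; 21.7500 24.6250]
K = S⁻¹·BᵀPA = [0.6602 0.9290; 1.6546 1.7967]
A−BK = [5.3148 3.2256; 3.1727 2.1017]
AᵀP(A−BK) = [15.5808 13.4185; 13.4185 12.5024]
P' = Q + AᵀP(A−BK) = [20.5808 16.4185; 16.4185 14.7524]
tr(P') = 35.3332


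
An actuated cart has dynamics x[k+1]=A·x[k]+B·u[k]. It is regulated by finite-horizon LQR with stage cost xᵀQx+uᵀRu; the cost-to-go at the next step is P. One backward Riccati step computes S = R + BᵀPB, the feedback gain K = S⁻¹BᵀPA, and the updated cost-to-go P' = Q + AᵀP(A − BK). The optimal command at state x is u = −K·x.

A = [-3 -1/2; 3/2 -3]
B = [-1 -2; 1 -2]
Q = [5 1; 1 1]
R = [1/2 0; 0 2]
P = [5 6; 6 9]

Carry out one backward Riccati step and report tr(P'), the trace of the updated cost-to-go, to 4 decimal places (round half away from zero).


BᵀP = [1.0000 3.0000; -22.0000 -30.0000]
S = R + BᵀPB = [1/2 0; 0 2] + [2.0000 -8.0000; -8.0000 104.0000] = [2.5000 -8.0000; -8.0000 106.0000]
BᵀPA = [1.5000 -9.5000; 21.0000 101.0000]
K = S⁻¹·BᵀPA = [1.6269 -0.9900; 0.3209 0.8781]
A−BK = [-0.7313 0.2662; 0.5149 -0.2537]
AᵀP(A−BK) = [2.0709 -0.4552; -0.4552 2.1555]
P' = Q + AᵀP(A−BK) = [7.0709 0.5448; 0.5448 3.1555]
tr(P') = 10.2264

10.2264


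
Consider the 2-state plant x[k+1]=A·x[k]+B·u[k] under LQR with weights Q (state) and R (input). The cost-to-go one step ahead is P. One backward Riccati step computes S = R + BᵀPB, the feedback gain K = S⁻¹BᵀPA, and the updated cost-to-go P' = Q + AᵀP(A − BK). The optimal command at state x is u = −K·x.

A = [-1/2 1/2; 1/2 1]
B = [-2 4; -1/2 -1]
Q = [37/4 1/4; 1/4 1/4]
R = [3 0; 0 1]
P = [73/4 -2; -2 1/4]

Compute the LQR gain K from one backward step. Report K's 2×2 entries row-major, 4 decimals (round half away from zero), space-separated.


BᵀP = [-35.5000 3.8750; 75.0000 -8.2500]
S = R + BᵀPB = [3 0; 0 1] + [69.0625 -145.8750; -145.8750 308.2500] = [72.0625 -145.8750; -145.8750 309.2500]
BᵀPA = [19.6875 -13.8750; -41.6250 29.2500]
K = S⁻¹·BᵀPA = [0.0162 -0.0239; -0.1269 0.0833]
A−BK = [0.0402 0.1190; 0.3812 1.0714]
AᵀP(A−BK) = [0.0214 0.0008; 0.0008 0.0441]
P' = Q + AᵀP(A−BK) = [9.2714 0.2508; 0.2508 0.2941]
tr(P') = 9.5655

0.0162 -0.0239 -0.1269 0.0833


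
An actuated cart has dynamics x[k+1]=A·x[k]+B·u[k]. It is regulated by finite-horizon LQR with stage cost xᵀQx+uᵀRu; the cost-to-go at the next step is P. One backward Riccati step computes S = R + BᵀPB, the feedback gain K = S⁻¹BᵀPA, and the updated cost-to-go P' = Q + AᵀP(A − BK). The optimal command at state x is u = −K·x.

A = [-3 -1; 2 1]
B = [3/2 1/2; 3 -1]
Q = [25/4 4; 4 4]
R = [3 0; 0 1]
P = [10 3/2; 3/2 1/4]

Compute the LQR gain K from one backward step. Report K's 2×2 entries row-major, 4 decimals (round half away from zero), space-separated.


-1.1429 -0.3571 -0.7937 -0.2619

BᵀP = [19.5000 3.0000; 3.5000 0.5000]
S = R + BᵀPB = [3 0; 0 1] + [38.2500 6.7500; 6.7500 1.2500] = [41.2500 6.7500; 6.7500 2.2500]
BᵀPA = [-52.5000 -16.5000; -9.5000 -3.0000]
K = S⁻¹·BᵀPA = [-1.1429 -0.3571; -0.7937 -0.2619]
A−BK = [-0.8889 -0.3333; 4.6349 1.8095]
AᵀP(A−BK) = [5.4603 1.7619; 1.7619 0.5714]
P' = Q + AᵀP(A−BK) = [11.7103 5.7619; 5.7619 4.5714]
tr(P') = 16.2817
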